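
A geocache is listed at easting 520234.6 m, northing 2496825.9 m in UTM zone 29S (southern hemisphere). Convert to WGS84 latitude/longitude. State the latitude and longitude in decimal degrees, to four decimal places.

Zone 29S: λ₀ = -9°, k₀ = 0.9996, false easting 500000 m, false northing 10000000 m.
Meridian distance M = (N − FN)/k₀ = -7506176.6 m.
Inverse transverse Mercator on WGS84 gives φ = -67.64329961°, λ = -8.52329933°.

lat -67.6433°, lon -8.5233°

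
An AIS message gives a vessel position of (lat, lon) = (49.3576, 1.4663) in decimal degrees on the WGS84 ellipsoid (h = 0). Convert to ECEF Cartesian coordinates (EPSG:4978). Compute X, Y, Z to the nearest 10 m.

WGS84: a = 6378137 m, e² = 0.006694380; N(φ) = a/√(1−e²sin²φ) = 6390464.486 m.
X = (N+h)·cosφ·cosλ = 4160976.068 m; Y = (N+h)·cosφ·sinλ = 106509.966 m; Z = (N(1−e²)+h)·sinφ = 4816556.275 m.

X 4160980 m, Y 106510 m, Z 4816560 m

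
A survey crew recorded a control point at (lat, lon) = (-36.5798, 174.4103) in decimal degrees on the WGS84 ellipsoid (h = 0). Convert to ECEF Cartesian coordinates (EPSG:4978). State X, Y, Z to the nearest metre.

WGS84: a = 6378137 m, e² = 0.006694380; N(φ) = a/√(1−e²sin²φ) = 6385732.514 m.
X = (N+h)·cosφ·cosλ = -5103535.999 m; Y = (N+h)·cosφ·sinλ = 499479.819 m; Z = (N(1−e²)+h)·sinφ = -3780049.295 m.

X -5103536 m, Y 499480 m, Z -3780049 m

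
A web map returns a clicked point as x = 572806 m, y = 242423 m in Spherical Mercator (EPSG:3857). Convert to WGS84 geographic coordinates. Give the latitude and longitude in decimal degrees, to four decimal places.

lat 2.1772°, lon 5.1456°

R = 6378137 m. λ = x/R = 5.14560385°.
φ = 2·arctan(exp(y/R)) − 90° = 2·arctan(1.03874) − 90° = 2.17719871°.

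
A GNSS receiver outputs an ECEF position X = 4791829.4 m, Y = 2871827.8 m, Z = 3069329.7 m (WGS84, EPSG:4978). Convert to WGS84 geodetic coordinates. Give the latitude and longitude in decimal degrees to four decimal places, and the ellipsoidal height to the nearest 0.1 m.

lat 28.9479°, lon 30.9350°, h 992.3 m

λ = atan2(Y, X) = 30.93499980°; p = √(X²+Y²) = 5586503.7 m.
Bowring's method on WGS84 (a = 6378137 m, b = 6356752.314 m) gives φ = 28.94790013°, h = 992.261 m.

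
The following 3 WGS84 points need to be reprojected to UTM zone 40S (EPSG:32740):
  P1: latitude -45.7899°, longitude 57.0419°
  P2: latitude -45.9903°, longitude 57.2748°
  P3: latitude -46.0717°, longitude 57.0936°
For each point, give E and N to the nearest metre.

P1: E 503257 m, N 4929295 m; P2: E 521282 m, N 4906994 m; P3: E 507238 m, N 4897982 m

UTM zone 40S: λ₀ = 57°, k₀ = 0.9996.
P1 (-45.7899°, 57.0419°) → (503256.672, 4929294.774) m.
P2 (-45.9903°, 57.2748°) → (521282.115, 4906993.537) m.
P3 (-46.0717°, 57.0936°) → (507238.297, 4897981.838) m.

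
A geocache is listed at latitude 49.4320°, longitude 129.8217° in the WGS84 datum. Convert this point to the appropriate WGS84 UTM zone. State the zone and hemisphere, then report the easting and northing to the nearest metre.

Longitude 129.8217° lies in the 6° band [126°, 132°), giving zone 52; latitude is north of the equator, so 52N.
Zone 52 central meridian λ₀ = 6×52 − 183 = 129°; Δλ = +0.8217°.
Transverse Mercator on WGS84 with k₀ = 0.9996 gives E = 559579.398 m, N = 5475805.522 m.

Zone 52N: E 559579 m, N 5475806 m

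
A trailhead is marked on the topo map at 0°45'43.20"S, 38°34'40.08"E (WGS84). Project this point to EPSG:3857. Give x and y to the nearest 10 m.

Web Mercator is spherical with R = a = 6378137 m.
x = R·λ = 6378137 × 0.673309628 = 4294461.052 m.
y = R·ln tan(π/4 + φ/2) = 6378137 × -0.013299801 = -84827.953 m.

x 4294460 m, y -84830 m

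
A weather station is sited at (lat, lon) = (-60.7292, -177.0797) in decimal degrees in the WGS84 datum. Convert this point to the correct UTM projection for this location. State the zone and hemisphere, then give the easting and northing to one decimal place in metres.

Longitude -177.0797° lies in the 6° band [-180°, -174°), giving zone 1; latitude is south of the equator, so 1S.
Zone 1 central meridian λ₀ = 6×1 − 183 = -177°; Δλ = -0.0797°.
Transverse Mercator on WGS84 with k₀ = 0.9996 gives E = 495652.712 m, N = 3267372.334 m.

Zone 1S: E 495652.7 m, N 3267372.3 m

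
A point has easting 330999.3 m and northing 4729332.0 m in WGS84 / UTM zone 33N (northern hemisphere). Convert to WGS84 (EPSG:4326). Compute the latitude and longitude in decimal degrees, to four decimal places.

lat 42.6979°, lon 12.9367°

Zone 33N: λ₀ = 15°, k₀ = 0.9996, false easting 500000 m.
Meridian distance M = (N − FN)/k₀ = 4731224.5 m.
Inverse transverse Mercator on WGS84 gives φ = 42.69790000°, λ = 12.93670055°.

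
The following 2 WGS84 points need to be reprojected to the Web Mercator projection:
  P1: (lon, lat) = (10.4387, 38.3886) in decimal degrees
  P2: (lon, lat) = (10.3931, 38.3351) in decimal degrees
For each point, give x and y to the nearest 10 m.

P1: x 1162030 m, y 4634470 m; P2: x 1156950 m, y 4626870 m

Web Mercator: x = R·λ, y = R·ln tan(π/4+φ/2), R = 6378137 m.
P1 (38.3886°, 10.4387°) → (1162030.769, 4634468.345) m.
P2 (38.3351°, 10.3931°) → (1156954.600, 4626872.961) m.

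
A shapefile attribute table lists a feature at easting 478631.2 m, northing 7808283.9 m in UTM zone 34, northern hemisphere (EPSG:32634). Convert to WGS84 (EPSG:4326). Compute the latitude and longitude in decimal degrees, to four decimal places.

lat 70.3794°, lon 20.4298°

Zone 34N: λ₀ = 21°, k₀ = 0.9996, false easting 500000 m.
Meridian distance M = (N − FN)/k₀ = 7811408.5 m.
Inverse transverse Mercator on WGS84 gives φ = 70.37940001°, λ = 20.42980089°.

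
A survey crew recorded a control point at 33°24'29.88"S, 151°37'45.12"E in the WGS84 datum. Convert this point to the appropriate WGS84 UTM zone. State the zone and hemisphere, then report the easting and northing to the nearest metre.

Longitude 151.6292° lies in the 6° band [150°, 156°), giving zone 56; latitude is south of the equator, so 56S.
Zone 56 central meridian λ₀ = 6×56 − 183 = 153°; Δλ = -1.3708°.
Transverse Mercator on WGS84 with k₀ = 0.9996 gives E = 372533.813 m, N = 6302607.732 m.

Zone 56S: E 372534 m, N 6302608 m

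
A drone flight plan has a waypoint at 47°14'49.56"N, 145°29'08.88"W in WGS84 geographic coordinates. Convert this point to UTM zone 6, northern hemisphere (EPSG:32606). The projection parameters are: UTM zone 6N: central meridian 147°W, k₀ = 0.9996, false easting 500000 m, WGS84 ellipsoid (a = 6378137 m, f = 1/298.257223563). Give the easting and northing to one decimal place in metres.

E 614585.1 m, N 5233736.0 m

Zone 6 central meridian λ₀ = 6×6 − 183 = -147°; Δλ = +1.5142°.
Transverse Mercator on WGS84 with k₀ = 0.9996 gives E = 614585.087 m, N = 5233735.953 m.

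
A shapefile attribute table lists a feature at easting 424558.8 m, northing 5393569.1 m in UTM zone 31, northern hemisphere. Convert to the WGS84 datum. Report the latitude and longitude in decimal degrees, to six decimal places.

lat 48.690600°, lon 1.974900°

Zone 31N: λ₀ = 3°, k₀ = 0.9996, false easting 500000 m.
Meridian distance M = (N − FN)/k₀ = 5395727.4 m.
Inverse transverse Mercator on WGS84 gives φ = 48.69059965°, λ = 1.97490010°.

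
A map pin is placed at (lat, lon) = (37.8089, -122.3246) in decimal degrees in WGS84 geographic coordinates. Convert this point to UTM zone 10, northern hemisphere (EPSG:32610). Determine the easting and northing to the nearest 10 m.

Zone 10 central meridian λ₀ = 6×10 − 183 = -123°; Δλ = +0.6754°.
Transverse Mercator on WGS84 with k₀ = 0.9996 gives E = 559452.208 m, N = 4184827.240 m.

E 559450 m, N 4184830 m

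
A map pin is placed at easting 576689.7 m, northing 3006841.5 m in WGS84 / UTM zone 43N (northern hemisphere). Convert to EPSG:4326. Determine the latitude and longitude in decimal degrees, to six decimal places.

Zone 43N: λ₀ = 75°, k₀ = 0.9996, false easting 500000 m.
Meridian distance M = (N − FN)/k₀ = 3008044.7 m.
Inverse transverse Mercator on WGS84 gives φ = 27.18210041°, λ = 75.77420047°.

lat 27.182100°, lon 75.774200°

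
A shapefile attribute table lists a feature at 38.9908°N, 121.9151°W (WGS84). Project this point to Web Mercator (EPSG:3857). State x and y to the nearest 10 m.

Web Mercator is spherical with R = a = 6378137 m.
x = R·λ = 6378137 × -2.127819903 = -13571526.852 m.
y = R·ln tan(π/4 + φ/2) = 6378137 × 0.740083482 = 4720353.837 m.

x -13571530 m, y 4720350 m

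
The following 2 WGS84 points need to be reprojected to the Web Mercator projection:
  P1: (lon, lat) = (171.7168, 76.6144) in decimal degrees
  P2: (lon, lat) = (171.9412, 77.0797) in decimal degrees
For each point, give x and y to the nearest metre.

P1: x 19115427 m, y 13665999 m; P2: x 19140407 m, y 13893650 m

Web Mercator: x = R·λ, y = R·ln tan(π/4+φ/2), R = 6378137 m.
P1 (76.6144°, 171.7168°) → (19115426.737, 13665999.198) m.
P2 (77.0797°, 171.9412°) → (19140406.830, 13893650.338) m.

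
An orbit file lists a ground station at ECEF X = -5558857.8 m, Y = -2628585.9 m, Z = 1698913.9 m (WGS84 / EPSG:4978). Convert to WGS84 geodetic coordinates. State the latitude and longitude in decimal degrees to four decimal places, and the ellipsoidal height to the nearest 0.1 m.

lat 15.5440°, lon -154.6922°, h 2781.1 m

λ = atan2(Y, X) = -154.69220047°; p = √(X²+Y²) = 6149013.2 m.
Bowring's method on WGS84 (a = 6378137 m, b = 6356752.314 m) gives φ = 15.54400042°, h = 2781.119 m.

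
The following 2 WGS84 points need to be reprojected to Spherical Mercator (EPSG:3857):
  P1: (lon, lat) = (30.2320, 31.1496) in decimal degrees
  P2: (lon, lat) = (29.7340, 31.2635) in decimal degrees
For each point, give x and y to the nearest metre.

P1: x 3365411 m, y 3652193 m; P2: x 3309974 m, y 3667017 m

Web Mercator: x = R·λ, y = R·ln tan(π/4+φ/2), R = 6378137 m.
P1 (31.1496°, 30.2320°) → (3365410.846, 3652192.829) m.
P2 (31.2635°, 29.7340°) → (3309973.739, 3667017.124) m.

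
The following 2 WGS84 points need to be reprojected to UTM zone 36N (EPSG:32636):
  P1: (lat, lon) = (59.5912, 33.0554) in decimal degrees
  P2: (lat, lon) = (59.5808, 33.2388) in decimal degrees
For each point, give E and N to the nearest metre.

UTM zone 36N: λ₀ = 33°, k₀ = 0.9996.
P1 (59.5912°, 33.0554°) → (503128.126, 6605886.793) m.
P2 (59.5808°, 33.2388°) → (513487.837, 6604751.576) m.

P1: E 503128 m, N 6605887 m; P2: E 513488 m, N 6604752 m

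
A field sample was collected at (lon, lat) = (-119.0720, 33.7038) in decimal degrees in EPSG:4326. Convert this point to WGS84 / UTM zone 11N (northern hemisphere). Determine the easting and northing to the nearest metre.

E 307978 m, N 3731242 m

Zone 11 central meridian λ₀ = 6×11 − 183 = -117°; Δλ = -2.0720°.
Transverse Mercator on WGS84 with k₀ = 0.9996 gives E = 307977.507 m, N = 3731241.859 m.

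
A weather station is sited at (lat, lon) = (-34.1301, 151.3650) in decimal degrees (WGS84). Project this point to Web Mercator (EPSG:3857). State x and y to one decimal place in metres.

Web Mercator is spherical with R = a = 6378137 m.
x = R·λ = 6378137 × 2.641817622 = 16849874.724 m.
y = R·ln tan(π/4 + φ/2) = 6378137 × -0.634399149 = -4046284.684 m.

x 16849874.7 m, y -4046284.7 m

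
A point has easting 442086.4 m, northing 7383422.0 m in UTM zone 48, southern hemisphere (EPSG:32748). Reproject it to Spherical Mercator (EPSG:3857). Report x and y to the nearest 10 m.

x 11625330 m, y -2711900 m

Unproject from UTM 48S (λ₀ = 105°) → φ = -23.65889967°, λ = 104.43209991°.
Web Mercator (R = 6378137 m): x = 11625328.184 m, y = -2711898.293 m.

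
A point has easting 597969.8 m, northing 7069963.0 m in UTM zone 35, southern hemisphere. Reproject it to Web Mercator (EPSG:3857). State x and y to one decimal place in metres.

Unproject from UTM 35S (λ₀ = 27°) → φ = -26.48740015°, λ = 27.98300042°.
Web Mercator (R = 6378137 m): x = 3115053.357 m, y = -3059573.849 m.

x 3115053.4 m, y -3059573.8 m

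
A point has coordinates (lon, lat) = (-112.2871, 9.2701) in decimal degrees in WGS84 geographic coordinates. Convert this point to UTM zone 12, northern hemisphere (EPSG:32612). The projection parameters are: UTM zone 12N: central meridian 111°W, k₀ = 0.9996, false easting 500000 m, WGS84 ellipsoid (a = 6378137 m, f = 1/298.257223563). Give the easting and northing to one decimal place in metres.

E 358624.9 m, N 1024969.7 m

Zone 12 central meridian λ₀ = 6×12 − 183 = -111°; Δλ = -1.2871°.
Transverse Mercator on WGS84 with k₀ = 0.9996 gives E = 358624.858 m, N = 1024969.732 m.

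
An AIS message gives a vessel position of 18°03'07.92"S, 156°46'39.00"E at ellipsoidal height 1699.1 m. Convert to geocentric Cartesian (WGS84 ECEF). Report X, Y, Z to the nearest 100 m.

X -5576100 m, Y 2392500 m, Z -1964400 m

WGS84: a = 6378137 m, e² = 0.006694380; N(φ) = a/√(1−e²sin²φ) = 6380188.068 m.
X = (N+h)·cosφ·cosλ = -5576131.606 m; Y = (N+h)·cosφ·sinλ = 2392525.489 m; Z = (N(1−e²)+h)·sinφ = -1964404.942 m.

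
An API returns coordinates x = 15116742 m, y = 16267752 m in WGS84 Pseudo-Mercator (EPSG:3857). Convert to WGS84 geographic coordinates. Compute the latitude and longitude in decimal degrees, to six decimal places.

lat 81.075500°, lon 135.796004°

R = 6378137 m. λ = x/R = 135.79600385°.
φ = 2·arctan(exp(y/R)) − 90° = 2·arctan(12.81414) − 90° = 81.07550003°.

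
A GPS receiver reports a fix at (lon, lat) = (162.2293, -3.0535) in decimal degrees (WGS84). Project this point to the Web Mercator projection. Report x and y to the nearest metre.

x 18059283 m, y -340075 m

Web Mercator is spherical with R = a = 6378137 m.
x = R·λ = 6378137 × 2.831435428 = 18059283.068 m.
y = R·ln tan(π/4 + φ/2) = 6378137 × -0.053318874 = -340075.084 m.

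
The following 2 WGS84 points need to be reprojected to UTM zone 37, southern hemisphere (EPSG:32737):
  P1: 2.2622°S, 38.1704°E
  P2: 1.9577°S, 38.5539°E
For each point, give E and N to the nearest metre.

UTM zone 37S: λ₀ = 39°, k₀ = 0.9996.
P1 (-2.2622°, 38.1704°) → (407754.519, 9749931.263) m.
P2 (-1.9577°, 38.5539°) → (450388.515, 9783607.885) m.

P1: E 407755 m, N 9749931 m; P2: E 450389 m, N 9783608 m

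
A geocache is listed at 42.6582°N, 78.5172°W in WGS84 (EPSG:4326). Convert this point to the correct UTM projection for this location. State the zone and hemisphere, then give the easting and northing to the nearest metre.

Zone 17N: E 703492 m, N 4725848 m

Longitude -78.5172° lies in the 6° band [-84°, -78°), giving zone 17; latitude is north of the equator, so 17N.
Zone 17 central meridian λ₀ = 6×17 − 183 = -81°; Δλ = +2.4828°.
Transverse Mercator on WGS84 with k₀ = 0.9996 gives E = 703492.340 m, N = 4725848.226 m.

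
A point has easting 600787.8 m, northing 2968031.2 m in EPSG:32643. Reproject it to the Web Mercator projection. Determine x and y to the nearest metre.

Unproject from UTM 43N (λ₀ = 75°) → φ = 26.83019964°, λ = 76.01429984°.
Web Mercator (R = 6378137 m): x = 8461873.151 m, y = 3102273.408 m.

x 8461873 m, y 3102273 m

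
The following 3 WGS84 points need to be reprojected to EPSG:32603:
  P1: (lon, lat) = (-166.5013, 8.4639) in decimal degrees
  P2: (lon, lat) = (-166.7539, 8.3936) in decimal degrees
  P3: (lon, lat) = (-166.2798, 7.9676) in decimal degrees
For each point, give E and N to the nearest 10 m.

P1: E 334730 m, N 935900 m; P2: E 306880 m, N 928240 m; P3: E 358940 m, N 880930 m

UTM zone 3N: λ₀ = -165°, k₀ = 0.9996.
P1 (8.4639°, -166.5013°) → (334732.153, 935902.046) m.
P2 (8.3936°, -166.7539°) → (306882.482, 928242.926) m.
P3 (7.9676°, -166.2798°) → (358944.612, 880934.376) m.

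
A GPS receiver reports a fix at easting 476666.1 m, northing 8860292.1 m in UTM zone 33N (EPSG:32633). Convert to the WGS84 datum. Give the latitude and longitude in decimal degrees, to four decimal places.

lat 79.8071°, lon 13.8188°

Zone 33N: λ₀ = 15°, k₀ = 0.9996, false easting 500000 m.
Meridian distance M = (N − FN)/k₀ = 8863837.6 m.
Inverse transverse Mercator on WGS84 gives φ = 79.80710007°, λ = 13.81879832°.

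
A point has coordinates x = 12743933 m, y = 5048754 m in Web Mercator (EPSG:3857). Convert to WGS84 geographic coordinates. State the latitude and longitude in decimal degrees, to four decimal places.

lat 41.2464°, lon 114.4807°

R = 6378137 m. λ = x/R = 114.48069794°.
φ = 2·arctan(exp(y/R)) − 90° = 2·arctan(2.20686) − 90° = 41.24640119°.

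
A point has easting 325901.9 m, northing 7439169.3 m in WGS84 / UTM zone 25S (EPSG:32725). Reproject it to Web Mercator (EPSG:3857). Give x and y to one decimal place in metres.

Unproject from UTM 25S (λ₀ = -33°) → φ = -23.14720001°, λ = -34.70050021°.
Web Mercator (R = 6378137 m): x = -3862842.013 m, y = -2649829.722 m.

x -3862842.0 m, y -2649829.7 m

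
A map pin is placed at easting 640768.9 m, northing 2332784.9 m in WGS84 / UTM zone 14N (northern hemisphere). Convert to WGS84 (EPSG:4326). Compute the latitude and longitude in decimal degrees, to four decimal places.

lat 21.0907°, lon -97.6448°

Zone 14N: λ₀ = -99°, k₀ = 0.9996, false easting 500000 m.
Meridian distance M = (N − FN)/k₀ = 2333718.4 m.
Inverse transverse Mercator on WGS84 gives φ = 21.09070044°, λ = -97.64479960°.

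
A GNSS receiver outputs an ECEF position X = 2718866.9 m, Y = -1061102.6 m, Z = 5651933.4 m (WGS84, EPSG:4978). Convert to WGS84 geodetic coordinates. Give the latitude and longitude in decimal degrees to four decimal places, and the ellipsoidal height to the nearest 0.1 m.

lat 62.8453°, lon -21.3194°, h -220.1 m

λ = atan2(Y, X) = -21.31940039°; p = √(X²+Y²) = 2918591.4 m.
Bowring's method on WGS84 (a = 6378137 m, b = 6356752.314 m) gives φ = 62.84530023°, h = -220.144 m.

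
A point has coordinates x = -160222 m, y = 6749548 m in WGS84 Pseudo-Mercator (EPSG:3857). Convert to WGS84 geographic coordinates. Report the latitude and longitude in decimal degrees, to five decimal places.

lat 51.71940°, lon -1.43930°

R = 6378137 m. λ = x/R = -1.43929871°.
φ = 2·arctan(exp(y/R)) − 90° = 2·arctan(2.88127) − 90° = 51.71940262°.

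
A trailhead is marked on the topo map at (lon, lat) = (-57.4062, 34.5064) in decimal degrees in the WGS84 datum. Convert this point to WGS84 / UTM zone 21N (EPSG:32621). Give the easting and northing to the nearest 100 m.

Zone 21 central meridian λ₀ = 6×21 − 183 = -57°; Δλ = -0.4062°.
Transverse Mercator on WGS84 with k₀ = 0.9996 gives E = 462712.259 m, N = 3818381.804 m.

E 462700 m, N 3818400 m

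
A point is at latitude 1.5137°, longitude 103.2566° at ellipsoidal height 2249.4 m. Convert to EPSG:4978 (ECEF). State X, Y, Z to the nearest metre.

WGS84: a = 6378137 m, e² = 0.006694380; N(φ) = a/√(1−e²sin²φ) = 6378151.897 m.
X = (N+h)·cosφ·cosλ = -1462595.296 m; Y = (N+h)·cosφ·sinλ = 6208214.595 m; Z = (N(1−e²)+h)·sinφ = 167416.622 m.

X -1462595 m, Y 6208215 m, Z 167417 m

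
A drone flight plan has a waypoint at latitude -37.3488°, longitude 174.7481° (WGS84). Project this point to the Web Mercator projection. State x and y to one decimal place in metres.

x 19452869.5 m, y -4487837.2 m

Web Mercator is spherical with R = a = 6378137 m.
x = R·λ = 6378137 × 3.049929707 = 19452869.509 m.
y = R·ln tan(π/4 + φ/2) = 6378137 × -0.703628218 = -4487837.169 m.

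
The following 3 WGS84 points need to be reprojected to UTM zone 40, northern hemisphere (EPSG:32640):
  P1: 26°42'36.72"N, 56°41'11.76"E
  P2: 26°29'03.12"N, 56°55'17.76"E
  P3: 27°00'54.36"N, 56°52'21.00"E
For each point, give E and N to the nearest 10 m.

P1: E 468830 m, N 2954380 m; P2: E 492190 m, N 2929310 m; P3: E 487350 m, N 2988110 m

UTM zone 40N: λ₀ = 57°, k₀ = 0.9996.
P1 (26.7102°, 56.6866°) → (468826.556, 2954376.207) m.
P2 (26.4842°, 56.9216°) → (492186.353, 2929310.114) m.
P3 (27.0151°, 56.8725°) → (487351.747, 2988114.101) m.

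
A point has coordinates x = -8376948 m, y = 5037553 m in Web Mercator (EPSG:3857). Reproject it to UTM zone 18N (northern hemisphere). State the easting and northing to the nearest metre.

Web Mercator inverse (R = 6378137 m) → φ = 41.17070289°, λ = -75.25140423°.
UTM 18N forward: E = 478911.155 m, N = 4557737.442 m.

E 478911 m, N 4557737 m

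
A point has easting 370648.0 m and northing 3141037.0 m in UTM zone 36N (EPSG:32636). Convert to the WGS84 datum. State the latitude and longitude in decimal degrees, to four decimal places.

lat 28.3893°, lon 31.6797°

Zone 36N: λ₀ = 33°, k₀ = 0.9996, false easting 500000 m.
Meridian distance M = (N − FN)/k₀ = 3142293.9 m.
Inverse transverse Mercator on WGS84 gives φ = 28.38929962°, λ = 31.67970019°.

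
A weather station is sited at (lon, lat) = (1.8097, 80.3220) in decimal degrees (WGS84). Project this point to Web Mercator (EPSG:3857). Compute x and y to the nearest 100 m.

x 201500 m, y 15748500 m

Web Mercator is spherical with R = a = 6378137 m.
x = R·λ = 6378137 × 0.031585223 = 201454.882 m.
y = R·ln tan(π/4 + φ/2) = 6378137 × 2.469137280 = 15748495.841 m.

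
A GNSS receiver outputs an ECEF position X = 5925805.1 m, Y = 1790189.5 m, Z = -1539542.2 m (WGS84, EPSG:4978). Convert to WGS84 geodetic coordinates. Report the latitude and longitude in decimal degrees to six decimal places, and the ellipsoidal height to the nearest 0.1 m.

lat -14.056600°, lon 16.809600°, h 1996.5 m

λ = atan2(Y, X) = 16.80960018°; p = √(X²+Y²) = 6190310.5 m.
Bowring's method on WGS84 (a = 6378137 m, b = 6356752.314 m) gives φ = -14.05660021°, h = 1996.507 m.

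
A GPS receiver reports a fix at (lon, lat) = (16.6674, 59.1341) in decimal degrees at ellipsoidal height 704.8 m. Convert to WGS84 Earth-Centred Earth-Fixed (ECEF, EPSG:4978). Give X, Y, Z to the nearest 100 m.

X 3142800 m, Y 940900 m, Z 5452200 m

WGS84: a = 6378137 m, e² = 0.006694380; N(φ) = a/√(1−e²sin²φ) = 6393925.247 m.
X = (N+h)·cosφ·cosλ = 3142806.773 m; Y = (N+h)·cosφ·sinλ = 940938.413 m; Z = (N(1−e²)+h)·sinφ = 5452219.956 m.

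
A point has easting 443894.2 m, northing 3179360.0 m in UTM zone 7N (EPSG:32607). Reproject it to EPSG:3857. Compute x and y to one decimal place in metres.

Unproject from UTM 7N (λ₀ = -141°) → φ = 28.74040004°, λ = -141.57460027°.
Web Mercator (R = 6378137 m): x = -15760012.411 m, y = 3342646.087 m.

x -15760012.4 m, y 3342646.1 m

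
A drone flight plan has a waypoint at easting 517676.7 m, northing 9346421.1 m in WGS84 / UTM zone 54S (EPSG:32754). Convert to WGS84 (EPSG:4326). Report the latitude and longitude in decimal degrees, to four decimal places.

Zone 54S: λ₀ = 141°, k₀ = 0.9996, false easting 500000 m, false northing 10000000 m.
Meridian distance M = (N − FN)/k₀ = -653840.4 m.
Inverse transverse Mercator on WGS84 gives φ = -5.91290003°, λ = 141.15969985°.

lat -5.9129°, lon 141.1597°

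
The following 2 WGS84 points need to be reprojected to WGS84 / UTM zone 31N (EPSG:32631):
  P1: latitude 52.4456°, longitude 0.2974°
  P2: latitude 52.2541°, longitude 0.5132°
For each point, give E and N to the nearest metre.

UTM zone 31N: λ₀ = 3°, k₀ = 0.9996.
P1 (52.4456°, 0.2974°) → (316330.324, 5814036.239) m.
P2 (52.2541°, 0.5132°) → (330261.440, 5792214.074) m.

P1: E 316330 m, N 5814036 m; P2: E 330261 m, N 5792214 m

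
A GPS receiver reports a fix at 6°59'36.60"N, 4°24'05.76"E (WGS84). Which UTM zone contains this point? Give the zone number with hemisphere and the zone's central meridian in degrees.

Zone 31N, central meridian 3°

UTM zone = ⌊(λ + 180)/6⌋ + 1; 4.4016° ∈ [0°, 6°) → zone 31.
Hemisphere: N (φ ≥ 0).
Central meridian λ₀ = 6×31 − 183 = 3°.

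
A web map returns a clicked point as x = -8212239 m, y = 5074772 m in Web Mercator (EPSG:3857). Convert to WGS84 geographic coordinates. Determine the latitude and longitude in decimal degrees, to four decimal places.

R = 6378137 m. λ = x/R = -73.77179811°.
φ = 2·arctan(exp(y/R)) − 90° = 2·arctan(2.21588) − 90° = 41.42189726°.

lat 41.4219°, lon -73.7718°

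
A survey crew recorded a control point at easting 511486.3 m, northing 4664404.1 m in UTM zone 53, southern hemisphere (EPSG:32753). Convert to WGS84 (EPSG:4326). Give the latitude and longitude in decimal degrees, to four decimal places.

Zone 53S: λ₀ = 135°, k₀ = 0.9996, false easting 500000 m, false northing 10000000 m.
Meridian distance M = (N − FN)/k₀ = -5337731.0 m.
Inverse transverse Mercator on WGS84 gives φ = -48.17350035°, λ = 135.15449990°.

lat -48.1735°, lon 135.1545°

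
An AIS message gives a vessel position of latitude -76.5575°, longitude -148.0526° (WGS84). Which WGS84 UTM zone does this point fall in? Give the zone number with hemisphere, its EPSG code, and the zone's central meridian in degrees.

UTM zone = ⌊(λ + 180)/6⌋ + 1; -148.0526° ∈ [-150°, -144°) → zone 6.
Hemisphere: S (φ < 0).
Central meridian λ₀ = 6×6 − 183 = -147°.
EPSG code: 32706.

Zone 6S (EPSG:32706), central meridian -147°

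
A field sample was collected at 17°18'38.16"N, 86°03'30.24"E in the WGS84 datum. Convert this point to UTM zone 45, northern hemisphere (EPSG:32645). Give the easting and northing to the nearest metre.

E 399936 m, N 1914160 m

Zone 45 central meridian λ₀ = 6×45 − 183 = 87°; Δλ = -0.9416°.
Transverse Mercator on WGS84 with k₀ = 0.9996 gives E = 399935.877 m, N = 1914160.354 m.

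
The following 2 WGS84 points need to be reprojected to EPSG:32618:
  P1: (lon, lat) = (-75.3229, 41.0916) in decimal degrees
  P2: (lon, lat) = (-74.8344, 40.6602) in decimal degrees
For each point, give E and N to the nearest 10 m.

P1: E 472880 m, N 4548980 m; P2: E 514000 m, N 4501050 m

UTM zone 18N: λ₀ = -75°, k₀ = 0.9996.
P1 (41.0916°, -75.3229°) → (472881.227, 4548975.838) m.
P2 (40.6602°, -74.8344°) → (513998.496, 4501050.334) m.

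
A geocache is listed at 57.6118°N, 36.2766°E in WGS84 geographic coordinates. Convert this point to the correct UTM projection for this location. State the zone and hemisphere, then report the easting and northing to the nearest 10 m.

Zone 37N: E 337310 m, N 6388760 m

Longitude 36.2766° lies in the 6° band [36°, 42°), giving zone 37; latitude is north of the equator, so 37N.
Zone 37 central meridian λ₀ = 6×37 − 183 = 39°; Δλ = -2.7234°.
Transverse Mercator on WGS84 with k₀ = 0.9996 gives E = 337309.667 m, N = 6388757.991 m.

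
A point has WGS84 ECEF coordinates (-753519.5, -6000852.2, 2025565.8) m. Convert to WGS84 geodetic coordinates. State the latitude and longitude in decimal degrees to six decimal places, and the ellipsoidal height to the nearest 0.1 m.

λ = atan2(Y, X) = -97.15709965°; p = √(X²+Y²) = 6047976.4 m.
Bowring's method on WGS84 (a = 6378137 m, b = 6356752.314 m) gives φ = 18.63270045°, h = 2190.391 m.

lat 18.632700°, lon -97.157100°, h 2190.4 m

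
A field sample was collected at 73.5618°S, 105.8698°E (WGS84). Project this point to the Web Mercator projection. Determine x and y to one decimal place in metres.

x 11785372.2 m, y -12340890.1 m

Web Mercator is spherical with R = a = 6378137 m.
x = R·λ = 6378137 × 1.847776588 = 11785372.226 m.
y = R·ln tan(π/4 + φ/2) = 6378137 × -1.934873789 = -12340890.104 m.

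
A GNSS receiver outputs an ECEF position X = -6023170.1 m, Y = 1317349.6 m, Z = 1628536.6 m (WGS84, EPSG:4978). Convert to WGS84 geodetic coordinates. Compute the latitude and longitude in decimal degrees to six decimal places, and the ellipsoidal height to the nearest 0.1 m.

lat 14.891200°, lon 167.662900°, h 263.5 m

λ = atan2(Y, X) = 167.66289958°; p = √(X²+Y²) = 6165548.5 m.
Bowring's method on WGS84 (a = 6378137 m, b = 6356752.314 m) gives φ = 14.89120016°, h = 263.487 m.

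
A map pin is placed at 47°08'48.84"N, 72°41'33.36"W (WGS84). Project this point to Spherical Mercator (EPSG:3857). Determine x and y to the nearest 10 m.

Web Mercator is spherical with R = a = 6378137 m.
x = R·λ = 6378137 × -1.268725212 = -8092103.216 m.
y = R·ln tan(π/4 + φ/2) = 6378137 × 0.935396173 = 5966084.941 m.

x -8092100 m, y 5966080 m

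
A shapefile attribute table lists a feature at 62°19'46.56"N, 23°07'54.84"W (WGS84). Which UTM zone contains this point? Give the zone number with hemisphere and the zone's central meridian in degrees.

Zone 27N, central meridian -21°

UTM zone = ⌊(λ + 180)/6⌋ + 1; -23.1319° ∈ [-24°, -18°) → zone 27.
Hemisphere: N (φ ≥ 0).
Central meridian λ₀ = 6×27 − 183 = -21°.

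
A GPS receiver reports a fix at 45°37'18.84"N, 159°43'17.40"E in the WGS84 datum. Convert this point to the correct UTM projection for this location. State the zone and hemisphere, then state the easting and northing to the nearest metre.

Longitude 159.7215° lies in the 6° band [156°, 162°), giving zone 57; latitude is north of the equator, so 57N.
Zone 57 central meridian λ₀ = 6×57 − 183 = 159°; Δλ = +0.7215°.
Transverse Mercator on WGS84 with k₀ = 0.9996 gives E = 556246.692 m, N = 5052292.513 m.

Zone 57N: E 556247 m, N 5052293 m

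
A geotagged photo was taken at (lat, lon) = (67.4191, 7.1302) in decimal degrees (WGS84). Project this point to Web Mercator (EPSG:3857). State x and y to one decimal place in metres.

x 793730.2 m, y 10276502.4 m

Web Mercator is spherical with R = a = 6378137 m.
x = R·λ = 6378137 × 0.124445466 = 793730.233 m.
y = R·ln tan(π/4 + φ/2) = 6378137 × 1.611207530 = 10276502.364 m.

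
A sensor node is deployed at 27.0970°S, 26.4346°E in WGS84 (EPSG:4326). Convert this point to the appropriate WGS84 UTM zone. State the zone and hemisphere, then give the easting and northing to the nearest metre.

Longitude 26.4346° lies in the 6° band [24°, 30°), giving zone 35; latitude is south of the equator, so 35S.
Zone 35 central meridian λ₀ = 6×35 − 183 = 27°; Δλ = -0.5654°.
Transverse Mercator on WGS84 with k₀ = 0.9996 gives E = 443951.409 m, N = 7002695.072 m.

Zone 35S: E 443951 m, N 7002695 m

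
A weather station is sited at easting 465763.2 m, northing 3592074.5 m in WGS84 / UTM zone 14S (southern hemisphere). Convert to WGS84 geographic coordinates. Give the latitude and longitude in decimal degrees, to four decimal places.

Zone 14S: λ₀ = -99°, k₀ = 0.9996, false easting 500000 m, false northing 10000000 m.
Meridian distance M = (N − FN)/k₀ = -6410489.7 m.
Inverse transverse Mercator on WGS84 gives φ = -57.81199961°, λ = -99.57620004°.

lat -57.8120°, lon -99.5762°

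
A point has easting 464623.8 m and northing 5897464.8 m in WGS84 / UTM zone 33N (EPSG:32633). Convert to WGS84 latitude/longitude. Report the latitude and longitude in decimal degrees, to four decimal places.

lat 53.2253°, lon 14.4701°

Zone 33N: λ₀ = 15°, k₀ = 0.9996, false easting 500000 m.
Meridian distance M = (N − FN)/k₀ = 5899824.7 m.
Inverse transverse Mercator on WGS84 gives φ = 53.22529993°, λ = 14.47010072°.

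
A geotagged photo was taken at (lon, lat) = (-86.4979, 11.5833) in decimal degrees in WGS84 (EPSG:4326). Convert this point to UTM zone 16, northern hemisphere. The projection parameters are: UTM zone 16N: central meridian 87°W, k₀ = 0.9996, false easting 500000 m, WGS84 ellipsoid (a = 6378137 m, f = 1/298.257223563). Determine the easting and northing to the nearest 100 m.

E 554700 m, N 1280500 m

Zone 16 central meridian λ₀ = 6×16 − 183 = -87°; Δλ = +0.5021°.
Transverse Mercator on WGS84 with k₀ = 0.9996 gives E = 554741.313 m, N = 1280524.606 m.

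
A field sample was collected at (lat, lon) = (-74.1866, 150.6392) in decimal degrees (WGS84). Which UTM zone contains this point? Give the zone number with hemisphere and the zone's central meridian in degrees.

UTM zone = ⌊(λ + 180)/6⌋ + 1; 150.6392° ∈ [150°, 156°) → zone 56.
Hemisphere: S (φ < 0).
Central meridian λ₀ = 6×56 − 183 = 153°.

Zone 56S, central meridian 153°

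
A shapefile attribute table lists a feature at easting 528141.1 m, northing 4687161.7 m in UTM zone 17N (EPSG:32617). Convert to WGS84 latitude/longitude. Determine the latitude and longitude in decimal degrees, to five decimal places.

Zone 17N: λ₀ = -81°, k₀ = 0.9996, false easting 500000 m.
Meridian distance M = (N − FN)/k₀ = 4689037.3 m.
Inverse transverse Mercator on WGS84 gives φ = 42.33619981°, λ = -80.65840014°.

lat 42.33620°, lon -80.65840°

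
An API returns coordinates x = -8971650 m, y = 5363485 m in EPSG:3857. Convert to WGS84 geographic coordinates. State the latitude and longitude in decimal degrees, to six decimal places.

lat 43.337502°, lon -80.593703°

R = 6378137 m. λ = x/R = -80.59370319°.
φ = 2·arctan(exp(y/R)) − 90° = 2·arctan(2.31849) − 90° = 43.33750199°.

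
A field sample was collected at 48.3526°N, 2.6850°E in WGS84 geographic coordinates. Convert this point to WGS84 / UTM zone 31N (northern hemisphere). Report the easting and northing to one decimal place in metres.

E 476663.0 m, N 5355539.4 m

Zone 31 central meridian λ₀ = 6×31 − 183 = 3°; Δλ = -0.3150°.
Transverse Mercator on WGS84 with k₀ = 0.9996 gives E = 476662.994 m, N = 5355539.395 m.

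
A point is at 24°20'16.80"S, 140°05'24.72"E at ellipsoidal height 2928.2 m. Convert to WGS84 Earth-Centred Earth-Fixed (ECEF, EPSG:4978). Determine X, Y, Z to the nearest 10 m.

WGS84: a = 6378137 m, e² = 0.006694380; N(φ) = a/√(1−e²sin²φ) = 6381766.021 m.
X = (N+h)·cosφ·cosλ = -4462181.863 m; Y = (N+h)·cosφ·sinλ = 3732260.136 m; Z = (N(1−e²)+h)·sinφ = -2613645.574 m.

X -4462180 m, Y 3732260 m, Z -2613650 m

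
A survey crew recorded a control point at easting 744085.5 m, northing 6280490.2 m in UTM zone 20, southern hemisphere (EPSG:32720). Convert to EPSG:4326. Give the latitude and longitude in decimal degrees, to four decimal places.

lat -33.5874°, lon -60.3699°

Zone 20S: λ₀ = -63°, k₀ = 0.9996, false easting 500000 m, false northing 10000000 m.
Meridian distance M = (N − FN)/k₀ = -3720998.2 m.
Inverse transverse Mercator on WGS84 gives φ = -33.58740037°, λ = -60.36990051°.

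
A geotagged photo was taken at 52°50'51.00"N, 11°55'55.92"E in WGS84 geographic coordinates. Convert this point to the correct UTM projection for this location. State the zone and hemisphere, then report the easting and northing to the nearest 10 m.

Zone 32N: E 697450 m, N 5859330 m

Longitude 11.9322° lies in the 6° band [6°, 12°), giving zone 32; latitude is north of the equator, so 32N.
Zone 32 central meridian λ₀ = 6×32 − 183 = 9°; Δλ = +2.9322°.
Transverse Mercator on WGS84 with k₀ = 0.9996 gives E = 697450.408 m, N = 5859334.836 m.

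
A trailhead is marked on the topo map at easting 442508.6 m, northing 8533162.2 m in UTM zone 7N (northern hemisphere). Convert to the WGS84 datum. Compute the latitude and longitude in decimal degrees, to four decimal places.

Zone 7N: λ₀ = -141°, k₀ = 0.9996, false easting 500000 m.
Meridian distance M = (N − FN)/k₀ = 8536576.8 m.
Inverse transverse Mercator on WGS84 gives φ = 76.86809992°, λ = -143.26739965°.

lat 76.8681°, lon -143.2674°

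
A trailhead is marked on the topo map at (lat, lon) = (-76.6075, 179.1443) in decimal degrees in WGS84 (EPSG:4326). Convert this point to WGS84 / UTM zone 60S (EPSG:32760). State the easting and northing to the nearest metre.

Zone 60 central meridian λ₀ = 6×60 − 183 = 177°; Δλ = +2.1443°.
Transverse Mercator on WGS84 with k₀ = 0.9996 gives E = 555430.611 m, N = 1496016.937 m.

E 555431 m, N 1496017 m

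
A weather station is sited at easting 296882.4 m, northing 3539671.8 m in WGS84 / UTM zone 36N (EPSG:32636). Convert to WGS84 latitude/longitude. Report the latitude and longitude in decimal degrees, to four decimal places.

Zone 36N: λ₀ = 33°, k₀ = 0.9996, false easting 500000 m.
Meridian distance M = (N − FN)/k₀ = 3541088.2 m.
Inverse transverse Mercator on WGS84 gives φ = 31.97489963°, λ = 30.85039989°.

lat 31.9749°, lon 30.8504°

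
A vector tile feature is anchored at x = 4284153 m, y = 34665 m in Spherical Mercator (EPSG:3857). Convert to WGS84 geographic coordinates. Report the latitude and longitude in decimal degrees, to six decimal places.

R = 6378137 m. λ = x/R = 38.48520119°.
φ = 2·arctan(exp(y/R)) − 90° = 2·arctan(1.00545) − 90° = 0.31139946°.

lat 0.311399°, lon 38.485201°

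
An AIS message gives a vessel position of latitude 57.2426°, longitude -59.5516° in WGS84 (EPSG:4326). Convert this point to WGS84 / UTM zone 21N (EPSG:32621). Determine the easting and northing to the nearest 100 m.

Zone 21 central meridian λ₀ = 6×21 − 183 = -57°; Δλ = -2.5516°.
Transverse Mercator on WGS84 with k₀ = 0.9996 gives E = 346026.822 m, N = 6347275.573 m.

E 346000 m, N 6347300 m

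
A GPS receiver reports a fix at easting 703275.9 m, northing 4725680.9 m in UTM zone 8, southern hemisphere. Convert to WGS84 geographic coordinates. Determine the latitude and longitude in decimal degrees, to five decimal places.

lat -47.59040°, lon -132.29620°

Zone 8S: λ₀ = -135°, k₀ = 0.9996, false easting 500000 m, false northing 10000000 m.
Meridian distance M = (N − FN)/k₀ = -5276429.7 m.
Inverse transverse Mercator on WGS84 gives φ = -47.59039998°, λ = -132.29620019°.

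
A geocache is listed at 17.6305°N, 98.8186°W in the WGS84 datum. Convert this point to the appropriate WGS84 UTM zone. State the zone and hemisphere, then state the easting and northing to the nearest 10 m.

Zone 14N: E 519240 m, N 1949320 m

Longitude -98.8186° lies in the 6° band [-102°, -96°), giving zone 14; latitude is north of the equator, so 14N.
Zone 14 central meridian λ₀ = 6×14 − 183 = -99°; Δλ = +0.1814°.
Transverse Mercator on WGS84 with k₀ = 0.9996 gives E = 519243.103 m, N = 1949315.497 m.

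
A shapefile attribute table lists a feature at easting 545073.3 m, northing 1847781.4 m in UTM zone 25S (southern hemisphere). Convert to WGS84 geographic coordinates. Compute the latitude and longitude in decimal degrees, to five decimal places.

Zone 25S: λ₀ = -33°, k₀ = 0.9996, false easting 500000 m, false northing 10000000 m.
Meridian distance M = (N − FN)/k₀ = -8155480.8 m.
Inverse transverse Mercator on WGS84 gives φ = -73.45899984°, λ = -31.58149943°.

lat -73.45900°, lon -31.58150°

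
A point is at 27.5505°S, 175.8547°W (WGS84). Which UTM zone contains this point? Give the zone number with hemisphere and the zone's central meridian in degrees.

UTM zone = ⌊(λ + 180)/6⌋ + 1; -175.8547° ∈ [-180°, -174°) → zone 1.
Hemisphere: S (φ < 0).
Central meridian λ₀ = 6×1 − 183 = -177°.

Zone 1S, central meridian -177°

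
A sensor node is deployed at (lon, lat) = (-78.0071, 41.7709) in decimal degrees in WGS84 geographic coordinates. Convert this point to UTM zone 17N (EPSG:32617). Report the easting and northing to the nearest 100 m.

Zone 17 central meridian λ₀ = 6×17 − 183 = -81°; Δλ = +2.9929°.
Transverse Mercator on WGS84 with k₀ = 0.9996 gives E = 748764.863 m, N = 4628670.276 m.

E 748800 m, N 4628700 m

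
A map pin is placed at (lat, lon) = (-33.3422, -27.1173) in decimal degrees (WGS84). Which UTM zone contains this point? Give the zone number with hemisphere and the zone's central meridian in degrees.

Zone 26S, central meridian -27°

UTM zone = ⌊(λ + 180)/6⌋ + 1; -27.1173° ∈ [-30°, -24°) → zone 26.
Hemisphere: S (φ < 0).
Central meridian λ₀ = 6×26 − 183 = -27°.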